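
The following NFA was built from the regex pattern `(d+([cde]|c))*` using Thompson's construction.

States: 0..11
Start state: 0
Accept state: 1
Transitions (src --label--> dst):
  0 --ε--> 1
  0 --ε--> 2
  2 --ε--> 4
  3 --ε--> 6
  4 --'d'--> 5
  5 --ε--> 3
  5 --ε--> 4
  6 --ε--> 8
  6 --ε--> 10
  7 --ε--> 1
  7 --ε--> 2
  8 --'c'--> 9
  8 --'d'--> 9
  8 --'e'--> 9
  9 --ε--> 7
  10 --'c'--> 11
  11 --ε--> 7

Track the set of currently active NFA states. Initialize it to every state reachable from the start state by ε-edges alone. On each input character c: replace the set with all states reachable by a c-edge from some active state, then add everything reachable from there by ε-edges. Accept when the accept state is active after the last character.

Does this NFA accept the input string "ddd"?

Answer: ACCEPT

Derivation:
initial (ε-close {0}): {0,1,2,4}
'd' @ 1: {3,4,5,6,8,10}
'd' @ 2: {1,2,3,4,5,6,7,8,9,10}  (accept∈set)
'd' @ 3: {1,2,3,4,5,6,7,8,9,10}  (accept∈set)
final: {1,2,3,4,5,6,7,8,9,10}; accept 1 in set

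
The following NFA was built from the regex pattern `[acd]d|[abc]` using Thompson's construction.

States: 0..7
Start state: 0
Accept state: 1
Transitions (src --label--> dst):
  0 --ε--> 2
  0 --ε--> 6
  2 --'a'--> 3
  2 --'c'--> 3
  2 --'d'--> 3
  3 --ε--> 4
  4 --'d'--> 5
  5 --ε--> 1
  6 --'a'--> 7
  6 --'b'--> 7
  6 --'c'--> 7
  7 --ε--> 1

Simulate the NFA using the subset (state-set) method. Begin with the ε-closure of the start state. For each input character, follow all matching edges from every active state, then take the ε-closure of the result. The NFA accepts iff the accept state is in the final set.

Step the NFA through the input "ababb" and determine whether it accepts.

Answer: REJECT

Steps:
start: ε-closure({0}) = {0,2,6}
'a' @ 1: {1,3,4,7}  (accept∈set)
'b' @ 2: {}  — no active states
rest 'abb' ignored (set empty)
end set {} — state 1 not in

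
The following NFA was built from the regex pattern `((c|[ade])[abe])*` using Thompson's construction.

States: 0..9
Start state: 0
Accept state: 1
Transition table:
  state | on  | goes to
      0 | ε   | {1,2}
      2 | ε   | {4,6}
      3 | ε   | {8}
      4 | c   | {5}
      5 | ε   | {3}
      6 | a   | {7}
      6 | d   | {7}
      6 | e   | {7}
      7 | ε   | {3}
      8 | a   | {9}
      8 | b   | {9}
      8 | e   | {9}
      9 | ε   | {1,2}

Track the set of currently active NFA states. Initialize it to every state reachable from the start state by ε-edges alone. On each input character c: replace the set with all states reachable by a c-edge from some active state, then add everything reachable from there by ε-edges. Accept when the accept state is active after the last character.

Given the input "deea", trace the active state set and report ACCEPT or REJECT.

initial (ε-close {0}): {0,1,2,4,6}
'd' @ 1: {3,7,8}
'e' @ 2: {1,2,4,6,9}  (accept∈set)
'e' @ 3: {3,7,8}
'a' @ 4: {1,2,4,6,9}  (accept∈set)
end set {1,2,4,6,9} — state 1 in

Answer: ACCEPT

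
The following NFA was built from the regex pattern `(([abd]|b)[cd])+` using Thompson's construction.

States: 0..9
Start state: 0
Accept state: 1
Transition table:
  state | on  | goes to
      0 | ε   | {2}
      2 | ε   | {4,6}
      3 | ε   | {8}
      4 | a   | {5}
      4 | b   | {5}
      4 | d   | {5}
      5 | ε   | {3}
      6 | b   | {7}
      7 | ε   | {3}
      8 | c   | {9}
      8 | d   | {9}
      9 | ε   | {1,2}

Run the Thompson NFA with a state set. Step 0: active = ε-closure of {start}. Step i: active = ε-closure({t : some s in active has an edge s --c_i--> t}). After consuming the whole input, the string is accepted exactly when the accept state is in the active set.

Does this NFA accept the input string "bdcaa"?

S₀ = ε-closure({0}) = {0,2,4,6}
'b' @ 1: {3,5,7,8}
'd' @ 2: {1,2,4,6,9}  [accepting]
'c' @ 3: {}  — dead — no transitions
rest 'aa' ignored (set empty)
end set {} — state 1 not in

Answer: REJECT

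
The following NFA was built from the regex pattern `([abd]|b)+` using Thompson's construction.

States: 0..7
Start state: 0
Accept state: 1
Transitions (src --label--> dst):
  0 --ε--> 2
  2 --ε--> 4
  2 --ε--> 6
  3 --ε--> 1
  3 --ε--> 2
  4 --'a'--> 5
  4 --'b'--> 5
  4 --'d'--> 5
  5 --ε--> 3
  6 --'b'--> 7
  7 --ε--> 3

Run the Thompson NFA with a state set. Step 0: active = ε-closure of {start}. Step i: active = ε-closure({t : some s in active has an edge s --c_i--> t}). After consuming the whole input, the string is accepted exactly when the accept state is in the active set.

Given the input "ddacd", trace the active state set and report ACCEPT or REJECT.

initial (ε-close {0}): {0,2,4,6}
'd' @ 1: {1,2,3,4,5,6}  ✓accept
'd' @ 2: {1,2,3,4,5,6}  ✓accept
'a' @ 3: {1,2,3,4,5,6}  ✓accept
'c' @ 4: {}  — state set empty
rest 'd' ignored (set empty)
final: {}; accept 1 not in set

Answer: REJECT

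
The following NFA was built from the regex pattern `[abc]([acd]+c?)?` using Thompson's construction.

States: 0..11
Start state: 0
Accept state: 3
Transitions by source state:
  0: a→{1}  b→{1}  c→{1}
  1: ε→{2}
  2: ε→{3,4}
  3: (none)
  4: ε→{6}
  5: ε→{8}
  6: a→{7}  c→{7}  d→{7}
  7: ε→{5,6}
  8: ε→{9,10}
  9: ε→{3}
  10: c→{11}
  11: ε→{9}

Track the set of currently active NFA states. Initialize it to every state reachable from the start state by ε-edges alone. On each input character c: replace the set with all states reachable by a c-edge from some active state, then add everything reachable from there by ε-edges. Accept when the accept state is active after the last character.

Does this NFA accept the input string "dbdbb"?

initial (ε-close {0}): {0}
'd' @ 1: {}  — no active states
rest 'bdbb' ignored (set empty)
after full input: {}  (accept=3 not in)

Answer: REJECT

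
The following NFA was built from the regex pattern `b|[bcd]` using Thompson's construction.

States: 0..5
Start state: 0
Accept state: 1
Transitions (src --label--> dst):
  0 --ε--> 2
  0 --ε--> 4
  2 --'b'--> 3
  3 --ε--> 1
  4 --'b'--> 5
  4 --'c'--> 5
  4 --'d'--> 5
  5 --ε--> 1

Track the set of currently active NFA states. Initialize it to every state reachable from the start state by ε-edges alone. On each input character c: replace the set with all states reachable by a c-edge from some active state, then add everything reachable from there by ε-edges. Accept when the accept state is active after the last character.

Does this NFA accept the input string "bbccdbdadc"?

Answer: REJECT

Derivation:
S₀ = ε-closure({0}) = {0,2,4}
'b' @ 1: {1,3,5}  ✓accept
'b' @ 2: {}  — state set empty
rest 'ccdbdadc' ignored (set empty)
final: {}; accept 1 not in set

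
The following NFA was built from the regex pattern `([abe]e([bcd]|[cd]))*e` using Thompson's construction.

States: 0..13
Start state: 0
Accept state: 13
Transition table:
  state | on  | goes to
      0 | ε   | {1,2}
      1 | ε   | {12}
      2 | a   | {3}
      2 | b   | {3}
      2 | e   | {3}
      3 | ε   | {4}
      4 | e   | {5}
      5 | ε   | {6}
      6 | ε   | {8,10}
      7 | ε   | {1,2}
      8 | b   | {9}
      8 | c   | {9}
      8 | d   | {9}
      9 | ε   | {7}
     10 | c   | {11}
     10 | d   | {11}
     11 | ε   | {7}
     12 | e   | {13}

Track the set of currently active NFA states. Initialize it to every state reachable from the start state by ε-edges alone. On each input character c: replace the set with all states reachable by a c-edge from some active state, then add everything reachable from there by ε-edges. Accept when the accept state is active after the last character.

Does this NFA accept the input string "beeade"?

S₀ = ε-closure({0}) = {0,1,2,12}
'b' @ 1: {3,4}
'e' @ 2: {5,6,8,10}
'e' @ 3: {}  — state set empty
rest 'ade' ignored (set empty)
final: {}; accept 13 not in set

Answer: REJECT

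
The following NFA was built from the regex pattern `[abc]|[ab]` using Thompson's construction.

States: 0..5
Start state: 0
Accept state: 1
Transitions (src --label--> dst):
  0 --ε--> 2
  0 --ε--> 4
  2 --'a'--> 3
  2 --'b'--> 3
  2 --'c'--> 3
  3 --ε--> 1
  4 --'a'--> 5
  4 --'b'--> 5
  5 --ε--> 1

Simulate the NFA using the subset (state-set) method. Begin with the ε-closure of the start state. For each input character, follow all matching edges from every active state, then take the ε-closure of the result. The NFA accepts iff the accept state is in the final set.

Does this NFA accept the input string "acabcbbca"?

Answer: REJECT

Trace:
start: ε-closure({0}) = {0,2,4}
'a' @ 1: {1,3,5}  (accept∈set)
'c' @ 2: {}  — no active states
rest 'abcbbca' ignored (set empty)
end set {} — state 1 not in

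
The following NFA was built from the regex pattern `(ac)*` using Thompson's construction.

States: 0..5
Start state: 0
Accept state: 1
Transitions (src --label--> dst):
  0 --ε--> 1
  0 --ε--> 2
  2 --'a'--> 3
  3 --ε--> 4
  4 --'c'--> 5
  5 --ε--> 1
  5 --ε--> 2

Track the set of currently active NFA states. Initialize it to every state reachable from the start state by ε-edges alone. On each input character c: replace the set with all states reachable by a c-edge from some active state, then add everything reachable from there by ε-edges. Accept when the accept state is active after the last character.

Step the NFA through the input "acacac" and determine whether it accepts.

start: ε-closure({0}) = {0,1,2}
'a' @ 1: {3,4}
'c' @ 2: {1,2,5}  ✓accept
'a' @ 3: {3,4}
'c' @ 4: {1,2,5}  ✓accept
'a' @ 5: {3,4}
'c' @ 6: {1,2,5}  ✓accept
final: {1,2,5}; accept 1 in set

Answer: ACCEPT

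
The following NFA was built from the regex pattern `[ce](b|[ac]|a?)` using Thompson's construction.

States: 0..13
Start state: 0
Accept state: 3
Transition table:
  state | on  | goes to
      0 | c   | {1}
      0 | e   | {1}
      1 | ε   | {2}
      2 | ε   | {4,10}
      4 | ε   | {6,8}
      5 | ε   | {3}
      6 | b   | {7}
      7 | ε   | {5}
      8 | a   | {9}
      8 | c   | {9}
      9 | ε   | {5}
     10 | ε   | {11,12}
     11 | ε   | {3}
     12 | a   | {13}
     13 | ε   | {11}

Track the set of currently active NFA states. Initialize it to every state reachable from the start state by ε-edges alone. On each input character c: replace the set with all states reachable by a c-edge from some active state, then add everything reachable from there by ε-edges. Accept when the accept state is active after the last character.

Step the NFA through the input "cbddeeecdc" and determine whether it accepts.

initial (ε-close {0}): {0}
'c' @ 1: {1,2,3,4,6,8,10,11,12}  [accepting]
'b' @ 2: {3,5,7}  [accepting]
'd' @ 3: {}  — no active states
rest 'deeecdc' ignored (set empty)
end set {} — state 3 not in

Answer: REJECT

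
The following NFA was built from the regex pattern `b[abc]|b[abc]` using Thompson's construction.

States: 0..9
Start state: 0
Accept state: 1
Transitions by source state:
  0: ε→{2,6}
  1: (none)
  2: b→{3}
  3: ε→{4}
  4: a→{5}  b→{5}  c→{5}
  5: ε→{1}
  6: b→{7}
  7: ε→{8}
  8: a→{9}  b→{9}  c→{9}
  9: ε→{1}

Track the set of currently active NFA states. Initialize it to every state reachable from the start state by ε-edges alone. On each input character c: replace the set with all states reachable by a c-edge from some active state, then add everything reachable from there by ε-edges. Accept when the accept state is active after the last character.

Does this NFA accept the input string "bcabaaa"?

Answer: REJECT

Derivation:
S₀ = ε-closure({0}) = {0,2,6}
'b' @ 1: {3,4,7,8}
'c' @ 2: {1,5,9}  (accept∈set)
'a' @ 3: {}  — state set empty
rest 'baaa' ignored (set empty)
final: {}; accept 1 not in set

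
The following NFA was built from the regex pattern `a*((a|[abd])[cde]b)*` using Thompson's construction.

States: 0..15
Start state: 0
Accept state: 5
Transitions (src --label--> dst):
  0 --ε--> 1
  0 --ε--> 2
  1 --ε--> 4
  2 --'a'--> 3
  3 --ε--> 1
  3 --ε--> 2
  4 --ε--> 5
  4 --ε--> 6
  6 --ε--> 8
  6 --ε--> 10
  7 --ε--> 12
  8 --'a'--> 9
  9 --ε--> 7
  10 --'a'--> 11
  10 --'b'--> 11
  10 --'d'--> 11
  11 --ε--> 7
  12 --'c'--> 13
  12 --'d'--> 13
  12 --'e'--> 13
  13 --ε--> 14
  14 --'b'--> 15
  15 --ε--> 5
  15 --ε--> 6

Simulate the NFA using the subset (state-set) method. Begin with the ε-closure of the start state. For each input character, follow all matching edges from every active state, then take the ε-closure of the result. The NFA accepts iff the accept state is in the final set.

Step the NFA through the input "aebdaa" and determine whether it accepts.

S₀ = ε-closure({0}) = {0,1,2,4,5,6,8,10}
'a' @ 1: {1,2,3,4,5,6,7,8,9,10,11,12}  (accept∈set)
'e' @ 2: {13,14}
'b' @ 3: {5,6,8,10,15}  (accept∈set)
'd' @ 4: {7,11,12}
'a' @ 5: {}  — no active states
rest 'a' ignored (set empty)
after full input: {}  (accept=5 not in)

Answer: REJECT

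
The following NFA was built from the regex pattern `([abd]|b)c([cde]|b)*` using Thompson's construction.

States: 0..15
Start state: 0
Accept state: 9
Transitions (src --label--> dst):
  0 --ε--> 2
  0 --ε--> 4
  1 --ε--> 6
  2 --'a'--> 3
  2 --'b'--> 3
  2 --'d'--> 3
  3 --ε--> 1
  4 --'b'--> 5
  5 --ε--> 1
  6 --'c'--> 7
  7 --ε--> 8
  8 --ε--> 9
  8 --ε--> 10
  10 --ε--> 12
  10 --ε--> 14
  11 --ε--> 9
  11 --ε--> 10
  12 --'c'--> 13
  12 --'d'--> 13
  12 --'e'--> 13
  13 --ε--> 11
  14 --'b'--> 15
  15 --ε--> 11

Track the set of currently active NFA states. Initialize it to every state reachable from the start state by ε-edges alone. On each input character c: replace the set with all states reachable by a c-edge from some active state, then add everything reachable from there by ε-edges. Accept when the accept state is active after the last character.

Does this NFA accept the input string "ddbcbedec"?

Answer: REJECT

Derivation:
S₀ = ε-closure({0}) = {0,2,4}
'd' @ 1: {1,3,6}
'd' @ 2: {}  — dead — no transitions
rest 'bcbedec' ignored (set empty)
final: {}; accept 9 not in set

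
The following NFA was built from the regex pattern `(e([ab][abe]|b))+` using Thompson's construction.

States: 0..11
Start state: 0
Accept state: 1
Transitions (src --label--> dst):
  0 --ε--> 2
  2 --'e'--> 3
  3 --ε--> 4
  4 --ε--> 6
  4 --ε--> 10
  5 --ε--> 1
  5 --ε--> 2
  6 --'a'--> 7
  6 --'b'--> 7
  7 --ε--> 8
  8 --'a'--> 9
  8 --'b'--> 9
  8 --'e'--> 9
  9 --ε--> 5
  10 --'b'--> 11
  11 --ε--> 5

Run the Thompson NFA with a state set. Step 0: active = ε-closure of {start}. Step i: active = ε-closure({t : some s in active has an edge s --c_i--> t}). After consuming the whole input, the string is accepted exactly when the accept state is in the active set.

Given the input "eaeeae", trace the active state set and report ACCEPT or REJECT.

Answer: ACCEPT

Trace:
S₀ = ε-closure({0}) = {0,2}
'e' @ 1: {3,4,6,10}
'a' @ 2: {7,8}
'e' @ 3: {1,2,5,9}  ✓accept
'e' @ 4: {3,4,6,10}
'a' @ 5: {7,8}
'e' @ 6: {1,2,5,9}  ✓accept
final: {1,2,5,9}; accept 1 in set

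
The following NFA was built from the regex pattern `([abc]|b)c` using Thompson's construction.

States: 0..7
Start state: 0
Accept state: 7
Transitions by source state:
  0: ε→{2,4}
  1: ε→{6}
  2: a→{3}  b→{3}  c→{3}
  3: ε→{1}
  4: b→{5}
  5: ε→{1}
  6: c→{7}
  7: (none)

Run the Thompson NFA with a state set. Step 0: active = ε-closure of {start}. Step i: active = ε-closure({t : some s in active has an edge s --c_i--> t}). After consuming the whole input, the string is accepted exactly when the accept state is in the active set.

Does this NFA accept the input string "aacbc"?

Answer: REJECT

Trace:
initial (ε-close {0}): {0,2,4}
'a' @ 1: {1,3,6}
'a' @ 2: {}  — no active states
rest 'cbc' ignored (set empty)
after full input: {}  (accept=7 not in)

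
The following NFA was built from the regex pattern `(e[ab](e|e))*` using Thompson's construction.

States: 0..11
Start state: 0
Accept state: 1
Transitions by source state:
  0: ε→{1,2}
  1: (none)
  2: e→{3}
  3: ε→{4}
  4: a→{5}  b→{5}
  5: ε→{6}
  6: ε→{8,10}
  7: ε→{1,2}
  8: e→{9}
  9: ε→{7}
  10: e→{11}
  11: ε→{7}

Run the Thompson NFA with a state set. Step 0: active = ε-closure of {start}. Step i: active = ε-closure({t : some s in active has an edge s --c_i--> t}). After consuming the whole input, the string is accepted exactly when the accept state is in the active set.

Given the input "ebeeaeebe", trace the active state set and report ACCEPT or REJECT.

Answer: ACCEPT

Steps:
S₀ = ε-closure({0}) = {0,1,2}
'e' @ 1: {3,4}
'b' @ 2: {5,6,8,10}
'e' @ 3: {1,2,7,9,11}  (accept∈set)
'e' @ 4: {3,4}
'a' @ 5: {5,6,8,10}
'e' @ 6: {1,2,7,9,11}  (accept∈set)
'e' @ 7: {3,4}
'b' @ 8: {5,6,8,10}
'e' @ 9: {1,2,7,9,11}  (accept∈set)
final: {1,2,7,9,11}; accept 1 in set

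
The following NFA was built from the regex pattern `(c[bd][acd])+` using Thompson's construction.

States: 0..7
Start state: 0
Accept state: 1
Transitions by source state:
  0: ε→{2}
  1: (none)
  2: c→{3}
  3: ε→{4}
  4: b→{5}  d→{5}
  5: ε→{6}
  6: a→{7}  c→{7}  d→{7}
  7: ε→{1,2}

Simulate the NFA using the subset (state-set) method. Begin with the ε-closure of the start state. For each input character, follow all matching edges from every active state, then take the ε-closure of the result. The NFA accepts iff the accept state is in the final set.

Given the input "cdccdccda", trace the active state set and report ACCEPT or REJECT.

Answer: ACCEPT

Trace:
initial (ε-close {0}): {0,2}
'c' @ 1: {3,4}
'd' @ 2: {5,6}
'c' @ 3: {1,2,7}  (accept∈set)
'c' @ 4: {3,4}
'd' @ 5: {5,6}
'c' @ 6: {1,2,7}  (accept∈set)
'c' @ 7: {3,4}
'd' @ 8: {5,6}
'a' @ 9: {1,2,7}  (accept∈set)
final: {1,2,7}; accept 1 in set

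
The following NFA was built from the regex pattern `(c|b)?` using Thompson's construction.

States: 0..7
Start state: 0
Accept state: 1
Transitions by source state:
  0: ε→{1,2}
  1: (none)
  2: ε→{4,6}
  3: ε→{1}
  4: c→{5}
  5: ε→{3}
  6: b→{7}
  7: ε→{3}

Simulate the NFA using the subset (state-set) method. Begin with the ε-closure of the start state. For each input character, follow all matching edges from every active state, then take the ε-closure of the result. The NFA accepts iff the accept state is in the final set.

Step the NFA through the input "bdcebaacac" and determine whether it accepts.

Answer: REJECT

Derivation:
start: ε-closure({0}) = {0,1,2,4,6}
'b' @ 1: {1,3,7}  [accepting]
'd' @ 2: {}  — no active states
rest 'cebaacac' ignored (set empty)
final: {}; accept 1 not in set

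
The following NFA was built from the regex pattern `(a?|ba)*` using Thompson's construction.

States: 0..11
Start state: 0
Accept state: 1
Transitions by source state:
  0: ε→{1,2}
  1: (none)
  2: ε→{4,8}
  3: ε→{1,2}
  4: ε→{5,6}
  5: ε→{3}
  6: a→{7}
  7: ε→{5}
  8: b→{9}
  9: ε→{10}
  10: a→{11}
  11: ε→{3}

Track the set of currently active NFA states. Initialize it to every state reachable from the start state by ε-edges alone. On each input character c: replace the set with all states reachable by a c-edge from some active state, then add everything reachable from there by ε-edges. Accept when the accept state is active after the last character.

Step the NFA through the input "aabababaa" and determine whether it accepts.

Answer: ACCEPT

Trace:
initial (ε-close {0}): {0,1,2,3,4,5,6,8}
'a' @ 1: {1,2,3,4,5,6,7,8}  [accepting]
'a' @ 2: {1,2,3,4,5,6,7,8}  [accepting]
'b' @ 3: {9,10}
'a' @ 4: {1,2,3,4,5,6,8,11}  [accepting]
'b' @ 5: {9,10}
'a' @ 6: {1,2,3,4,5,6,8,11}  [accepting]
'b' @ 7: {9,10}
'a' @ 8: {1,2,3,4,5,6,8,11}  [accepting]
'a' @ 9: {1,2,3,4,5,6,7,8}  [accepting]
after full input: {1,2,3,4,5,6,7,8}  (accept=1 in)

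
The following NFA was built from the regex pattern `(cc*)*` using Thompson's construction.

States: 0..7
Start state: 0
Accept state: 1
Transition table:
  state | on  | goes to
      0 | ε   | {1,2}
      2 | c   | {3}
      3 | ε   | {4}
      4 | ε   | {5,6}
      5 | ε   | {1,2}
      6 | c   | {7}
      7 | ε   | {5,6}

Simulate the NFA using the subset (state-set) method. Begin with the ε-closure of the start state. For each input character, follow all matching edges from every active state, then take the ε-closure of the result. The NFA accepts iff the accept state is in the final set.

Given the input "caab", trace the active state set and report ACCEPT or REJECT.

initial (ε-close {0}): {0,1,2}
'c' @ 1: {1,2,3,4,5,6}  (accept∈set)
'a' @ 2: {}  — state set empty
rest 'ab' ignored (set empty)
final: {}; accept 1 not in set

Answer: REJECT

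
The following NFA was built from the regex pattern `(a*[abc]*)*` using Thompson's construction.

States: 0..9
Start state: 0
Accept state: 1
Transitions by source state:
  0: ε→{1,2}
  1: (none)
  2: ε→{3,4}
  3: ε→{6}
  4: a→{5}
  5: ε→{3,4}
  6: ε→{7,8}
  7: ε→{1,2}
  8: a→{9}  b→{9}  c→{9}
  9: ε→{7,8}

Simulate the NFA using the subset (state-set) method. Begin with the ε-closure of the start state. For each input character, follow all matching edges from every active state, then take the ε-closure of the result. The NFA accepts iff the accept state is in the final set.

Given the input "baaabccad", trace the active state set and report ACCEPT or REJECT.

Answer: REJECT

Derivation:
S₀ = ε-closure({0}) = {0,1,2,3,4,6,7,8}
'b' @ 1: {1,2,3,4,6,7,8,9}  ✓accept
'a' @ 2: {1,2,3,4,5,6,7,8,9}  ✓accept
'a' @ 3: {1,2,3,4,5,6,7,8,9}  ✓accept
'a' @ 4: {1,2,3,4,5,6,7,8,9}  ✓accept
'b' @ 5: {1,2,3,4,6,7,8,9}  ✓accept
'c' @ 6: {1,2,3,4,6,7,8,9}  ✓accept
'c' @ 7: {1,2,3,4,6,7,8,9}  ✓accept
'a' @ 8: {1,2,3,4,5,6,7,8,9}  ✓accept
'd' @ 9: {}  — dead — no transitions
final: {}; accept 1 not in set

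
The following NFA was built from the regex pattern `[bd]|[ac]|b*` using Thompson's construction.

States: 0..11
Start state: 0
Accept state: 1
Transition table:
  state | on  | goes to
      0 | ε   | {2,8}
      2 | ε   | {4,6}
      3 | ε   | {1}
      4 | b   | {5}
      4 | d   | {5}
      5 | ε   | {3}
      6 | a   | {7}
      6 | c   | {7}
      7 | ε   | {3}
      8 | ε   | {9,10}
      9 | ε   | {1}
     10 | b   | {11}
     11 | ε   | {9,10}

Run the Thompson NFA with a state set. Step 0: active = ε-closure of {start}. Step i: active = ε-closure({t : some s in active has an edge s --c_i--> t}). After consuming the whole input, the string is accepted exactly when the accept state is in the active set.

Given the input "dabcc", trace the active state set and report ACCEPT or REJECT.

Answer: REJECT

Steps:
initial (ε-close {0}): {0,1,2,4,6,8,9,10}
'd' @ 1: {1,3,5}  (accept∈set)
'a' @ 2: {}  — dead — no transitions
rest 'bcc' ignored (set empty)
final: {}; accept 1 not in set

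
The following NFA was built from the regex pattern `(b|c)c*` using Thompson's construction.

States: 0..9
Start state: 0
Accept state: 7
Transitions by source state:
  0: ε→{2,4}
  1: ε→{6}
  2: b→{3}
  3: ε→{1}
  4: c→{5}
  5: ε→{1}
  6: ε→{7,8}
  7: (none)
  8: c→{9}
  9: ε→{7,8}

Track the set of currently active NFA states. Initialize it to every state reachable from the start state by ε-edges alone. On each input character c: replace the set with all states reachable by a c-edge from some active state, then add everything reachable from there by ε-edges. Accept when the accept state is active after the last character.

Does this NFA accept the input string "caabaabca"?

Answer: REJECT

Derivation:
S₀ = ε-closure({0}) = {0,2,4}
'c' @ 1: {1,5,6,7,8}  [accepting]
'a' @ 2: {}  — state set empty
rest 'abaabca' ignored (set empty)
end set {} — state 7 not in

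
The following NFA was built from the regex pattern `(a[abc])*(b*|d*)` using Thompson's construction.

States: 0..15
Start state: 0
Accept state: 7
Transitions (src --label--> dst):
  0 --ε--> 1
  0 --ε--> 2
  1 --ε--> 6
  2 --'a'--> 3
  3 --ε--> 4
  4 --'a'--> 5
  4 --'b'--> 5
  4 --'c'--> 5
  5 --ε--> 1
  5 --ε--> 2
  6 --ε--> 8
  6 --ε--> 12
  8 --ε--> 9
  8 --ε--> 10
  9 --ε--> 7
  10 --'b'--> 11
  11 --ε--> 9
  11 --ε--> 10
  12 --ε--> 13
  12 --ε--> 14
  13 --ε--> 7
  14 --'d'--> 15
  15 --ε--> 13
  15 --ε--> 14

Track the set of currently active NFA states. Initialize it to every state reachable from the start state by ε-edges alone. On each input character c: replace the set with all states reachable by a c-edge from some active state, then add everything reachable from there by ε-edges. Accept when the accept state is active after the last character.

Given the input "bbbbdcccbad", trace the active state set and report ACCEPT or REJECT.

Answer: REJECT

Steps:
start: ε-closure({0}) = {0,1,2,6,7,8,9,10,12,13,14}
'b' @ 1: {7,9,10,11}  (accept∈set)
'b' @ 2: {7,9,10,11}  (accept∈set)
'b' @ 3: {7,9,10,11}  (accept∈set)
'b' @ 4: {7,9,10,11}  (accept∈set)
'd' @ 5: {}  — no active states
rest 'cccbad' ignored (set empty)
end set {} — state 7 not in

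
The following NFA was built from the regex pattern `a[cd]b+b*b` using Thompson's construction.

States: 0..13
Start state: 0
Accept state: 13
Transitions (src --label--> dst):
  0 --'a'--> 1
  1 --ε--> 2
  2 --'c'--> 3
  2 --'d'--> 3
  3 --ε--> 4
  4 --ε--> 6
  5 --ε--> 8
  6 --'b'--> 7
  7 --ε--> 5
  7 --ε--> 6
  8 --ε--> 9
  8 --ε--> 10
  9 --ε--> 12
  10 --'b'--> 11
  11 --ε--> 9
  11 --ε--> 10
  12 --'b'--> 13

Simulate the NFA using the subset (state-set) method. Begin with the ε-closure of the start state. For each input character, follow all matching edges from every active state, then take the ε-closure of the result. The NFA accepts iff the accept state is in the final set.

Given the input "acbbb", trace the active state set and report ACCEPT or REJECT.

Answer: ACCEPT

Steps:
initial (ε-close {0}): {0}
'a' @ 1: {1,2}
'c' @ 2: {3,4,6}
'b' @ 3: {5,6,7,8,9,10,12}
'b' @ 4: {5,6,7,8,9,10,11,12,13}  (accept∈set)
'b' @ 5: {5,6,7,8,9,10,11,12,13}  (accept∈set)
final: {5,6,7,8,9,10,11,12,13}; accept 13 in set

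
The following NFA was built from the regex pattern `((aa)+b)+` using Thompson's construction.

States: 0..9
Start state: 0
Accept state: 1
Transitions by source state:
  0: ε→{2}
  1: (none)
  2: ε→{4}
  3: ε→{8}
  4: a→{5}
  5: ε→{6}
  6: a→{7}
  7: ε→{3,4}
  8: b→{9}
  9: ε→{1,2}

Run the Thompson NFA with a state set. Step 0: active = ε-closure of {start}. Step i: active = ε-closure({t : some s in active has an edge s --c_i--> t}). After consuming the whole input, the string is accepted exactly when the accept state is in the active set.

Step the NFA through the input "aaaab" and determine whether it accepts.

S₀ = ε-closure({0}) = {0,2,4}
'a' @ 1: {5,6}
'a' @ 2: {3,4,7,8}
'a' @ 3: {5,6}
'a' @ 4: {3,4,7,8}
'b' @ 5: {1,2,4,9}  [accepting]
after full input: {1,2,4,9}  (accept=1 in)

Answer: ACCEPT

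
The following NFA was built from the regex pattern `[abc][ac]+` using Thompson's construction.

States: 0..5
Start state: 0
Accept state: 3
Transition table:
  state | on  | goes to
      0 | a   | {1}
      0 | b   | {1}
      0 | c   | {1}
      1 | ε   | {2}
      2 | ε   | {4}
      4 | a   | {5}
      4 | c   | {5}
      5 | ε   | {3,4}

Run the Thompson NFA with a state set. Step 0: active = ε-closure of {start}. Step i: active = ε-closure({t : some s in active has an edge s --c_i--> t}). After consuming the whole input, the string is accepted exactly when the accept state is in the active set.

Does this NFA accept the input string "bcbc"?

Answer: REJECT

Derivation:
S₀ = ε-closure({0}) = {0}
'b' @ 1: {1,2,4}
'c' @ 2: {3,4,5}  (accept∈set)
'b' @ 3: {}  — no active states
rest 'c' ignored (set empty)
final: {}; accept 3 not in set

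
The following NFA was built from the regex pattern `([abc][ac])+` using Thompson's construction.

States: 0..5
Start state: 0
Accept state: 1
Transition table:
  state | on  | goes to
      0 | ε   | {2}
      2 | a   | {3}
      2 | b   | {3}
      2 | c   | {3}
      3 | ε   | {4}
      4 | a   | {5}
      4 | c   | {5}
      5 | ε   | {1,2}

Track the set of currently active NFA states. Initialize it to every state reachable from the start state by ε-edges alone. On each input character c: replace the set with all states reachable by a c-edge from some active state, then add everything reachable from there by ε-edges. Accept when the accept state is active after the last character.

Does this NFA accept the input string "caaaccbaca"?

start: ε-closure({0}) = {0,2}
'c' @ 1: {3,4}
'a' @ 2: {1,2,5}  ✓accept
'a' @ 3: {3,4}
'a' @ 4: {1,2,5}  ✓accept
'c' @ 5: {3,4}
'c' @ 6: {1,2,5}  ✓accept
'b' @ 7: {3,4}
'a' @ 8: {1,2,5}  ✓accept
'c' @ 9: {3,4}
'a' @ 10: {1,2,5}  ✓accept
end set {1,2,5} — state 1 in

Answer: ACCEPT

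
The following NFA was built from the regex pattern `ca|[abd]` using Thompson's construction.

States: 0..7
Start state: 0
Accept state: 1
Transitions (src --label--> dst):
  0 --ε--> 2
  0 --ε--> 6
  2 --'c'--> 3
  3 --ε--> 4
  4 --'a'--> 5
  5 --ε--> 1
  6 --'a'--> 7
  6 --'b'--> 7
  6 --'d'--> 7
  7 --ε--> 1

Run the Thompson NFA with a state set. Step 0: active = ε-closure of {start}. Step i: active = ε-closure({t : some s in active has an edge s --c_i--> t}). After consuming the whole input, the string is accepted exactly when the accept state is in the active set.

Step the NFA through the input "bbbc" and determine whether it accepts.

Answer: REJECT

Trace:
S₀ = ε-closure({0}) = {0,2,6}
'b' @ 1: {1,7}  (accept∈set)
'b' @ 2: {}  — dead — no transitions
rest 'bc' ignored (set empty)
end set {} — state 1 not in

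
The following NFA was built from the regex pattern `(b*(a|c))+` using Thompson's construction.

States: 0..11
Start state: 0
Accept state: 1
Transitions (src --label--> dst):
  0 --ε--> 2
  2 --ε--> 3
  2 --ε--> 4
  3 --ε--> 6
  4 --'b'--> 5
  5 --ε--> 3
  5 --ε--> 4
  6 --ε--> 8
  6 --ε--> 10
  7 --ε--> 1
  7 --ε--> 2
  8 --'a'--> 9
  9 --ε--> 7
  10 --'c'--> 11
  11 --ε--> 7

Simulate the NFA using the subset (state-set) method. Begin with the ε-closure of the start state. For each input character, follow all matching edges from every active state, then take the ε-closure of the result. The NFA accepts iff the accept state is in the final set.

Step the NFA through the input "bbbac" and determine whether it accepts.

Answer: ACCEPT

Steps:
initial (ε-close {0}): {0,2,3,4,6,8,10}
'b' @ 1: {3,4,5,6,8,10}
'b' @ 2: {3,4,5,6,8,10}
'b' @ 3: {3,4,5,6,8,10}
'a' @ 4: {1,2,3,4,6,7,8,9,10}  ✓accept
'c' @ 5: {1,2,3,4,6,7,8,10,11}  ✓accept
end set {1,2,3,4,6,7,8,10,11} — state 1 in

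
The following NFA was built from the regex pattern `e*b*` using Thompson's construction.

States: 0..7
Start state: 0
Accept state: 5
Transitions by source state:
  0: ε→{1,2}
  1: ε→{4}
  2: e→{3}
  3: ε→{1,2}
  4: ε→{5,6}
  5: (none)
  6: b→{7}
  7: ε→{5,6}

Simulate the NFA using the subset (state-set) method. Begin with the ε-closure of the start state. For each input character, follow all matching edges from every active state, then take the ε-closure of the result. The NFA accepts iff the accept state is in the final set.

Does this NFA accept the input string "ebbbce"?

Answer: REJECT

Trace:
start: ε-closure({0}) = {0,1,2,4,5,6}
'e' @ 1: {1,2,3,4,5,6}  ✓accept
'b' @ 2: {5,6,7}  ✓accept
'b' @ 3: {5,6,7}  ✓accept
'b' @ 4: {5,6,7}  ✓accept
'c' @ 5: {}  — no active states
rest 'e' ignored (set empty)
final: {}; accept 5 not in set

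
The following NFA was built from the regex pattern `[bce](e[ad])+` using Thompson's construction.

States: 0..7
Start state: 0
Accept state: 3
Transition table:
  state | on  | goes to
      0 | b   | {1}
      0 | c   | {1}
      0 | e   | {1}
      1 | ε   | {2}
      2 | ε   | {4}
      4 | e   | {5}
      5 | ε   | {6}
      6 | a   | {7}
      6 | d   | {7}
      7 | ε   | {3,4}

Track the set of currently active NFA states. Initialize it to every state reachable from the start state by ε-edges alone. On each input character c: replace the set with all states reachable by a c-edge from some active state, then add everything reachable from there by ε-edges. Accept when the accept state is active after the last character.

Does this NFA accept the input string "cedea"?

start: ε-closure({0}) = {0}
'c' @ 1: {1,2,4}
'e' @ 2: {5,6}
'd' @ 3: {3,4,7}  ✓accept
'e' @ 4: {5,6}
'a' @ 5: {3,4,7}  ✓accept
after full input: {3,4,7}  (accept=3 in)

Answer: ACCEPT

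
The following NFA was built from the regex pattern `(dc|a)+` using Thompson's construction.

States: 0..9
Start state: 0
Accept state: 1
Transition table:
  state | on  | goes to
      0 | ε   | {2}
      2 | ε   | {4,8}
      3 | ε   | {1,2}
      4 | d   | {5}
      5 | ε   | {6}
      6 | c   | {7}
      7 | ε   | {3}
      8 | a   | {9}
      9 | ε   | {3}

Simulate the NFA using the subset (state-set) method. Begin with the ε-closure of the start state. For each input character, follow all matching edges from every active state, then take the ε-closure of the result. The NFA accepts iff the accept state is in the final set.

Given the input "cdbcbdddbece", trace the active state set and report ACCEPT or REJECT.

Answer: REJECT

Derivation:
start: ε-closure({0}) = {0,2,4,8}
'c' @ 1: {}  — no active states
rest 'dbcbdddbece' ignored (set empty)
after full input: {}  (accept=1 not in)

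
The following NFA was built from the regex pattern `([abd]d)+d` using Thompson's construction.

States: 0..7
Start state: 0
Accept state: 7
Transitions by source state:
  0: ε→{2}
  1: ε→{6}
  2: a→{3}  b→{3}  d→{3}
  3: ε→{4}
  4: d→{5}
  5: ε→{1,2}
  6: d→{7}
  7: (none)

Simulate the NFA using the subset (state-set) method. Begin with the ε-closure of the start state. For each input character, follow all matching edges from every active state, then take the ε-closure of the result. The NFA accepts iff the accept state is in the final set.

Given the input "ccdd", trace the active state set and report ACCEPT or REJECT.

Answer: REJECT

Derivation:
S₀ = ε-closure({0}) = {0,2}
'c' @ 1: {}  — dead — no transitions
rest 'cdd' ignored (set empty)
end set {} — state 7 not in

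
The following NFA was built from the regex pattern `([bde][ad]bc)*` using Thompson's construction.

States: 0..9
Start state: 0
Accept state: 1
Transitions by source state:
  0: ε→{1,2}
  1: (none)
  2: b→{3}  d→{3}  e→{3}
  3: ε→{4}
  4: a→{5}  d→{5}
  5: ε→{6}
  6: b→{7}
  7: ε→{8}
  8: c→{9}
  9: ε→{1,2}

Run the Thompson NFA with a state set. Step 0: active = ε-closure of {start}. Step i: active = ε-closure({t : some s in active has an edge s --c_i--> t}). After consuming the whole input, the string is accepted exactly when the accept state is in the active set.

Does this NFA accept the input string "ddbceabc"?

start: ε-closure({0}) = {0,1,2}
'd' @ 1: {3,4}
'd' @ 2: {5,6}
'b' @ 3: {7,8}
'c' @ 4: {1,2,9}  ✓accept
'e' @ 5: {3,4}
'a' @ 6: {5,6}
'b' @ 7: {7,8}
'c' @ 8: {1,2,9}  ✓accept
after full input: {1,2,9}  (accept=1 in)

Answer: ACCEPT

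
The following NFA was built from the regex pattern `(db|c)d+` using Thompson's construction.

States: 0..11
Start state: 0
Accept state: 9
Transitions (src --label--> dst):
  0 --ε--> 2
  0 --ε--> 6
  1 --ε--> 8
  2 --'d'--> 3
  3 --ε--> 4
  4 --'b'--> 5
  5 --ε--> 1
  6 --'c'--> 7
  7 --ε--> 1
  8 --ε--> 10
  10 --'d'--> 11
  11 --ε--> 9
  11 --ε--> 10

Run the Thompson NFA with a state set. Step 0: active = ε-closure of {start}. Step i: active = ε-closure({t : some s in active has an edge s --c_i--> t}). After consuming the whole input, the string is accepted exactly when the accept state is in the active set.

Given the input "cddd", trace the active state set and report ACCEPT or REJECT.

S₀ = ε-closure({0}) = {0,2,6}
'c' @ 1: {1,7,8,10}
'd' @ 2: {9,10,11}  (accept∈set)
'd' @ 3: {9,10,11}  (accept∈set)
'd' @ 4: {9,10,11}  (accept∈set)
end set {9,10,11} — state 9 in

Answer: ACCEPT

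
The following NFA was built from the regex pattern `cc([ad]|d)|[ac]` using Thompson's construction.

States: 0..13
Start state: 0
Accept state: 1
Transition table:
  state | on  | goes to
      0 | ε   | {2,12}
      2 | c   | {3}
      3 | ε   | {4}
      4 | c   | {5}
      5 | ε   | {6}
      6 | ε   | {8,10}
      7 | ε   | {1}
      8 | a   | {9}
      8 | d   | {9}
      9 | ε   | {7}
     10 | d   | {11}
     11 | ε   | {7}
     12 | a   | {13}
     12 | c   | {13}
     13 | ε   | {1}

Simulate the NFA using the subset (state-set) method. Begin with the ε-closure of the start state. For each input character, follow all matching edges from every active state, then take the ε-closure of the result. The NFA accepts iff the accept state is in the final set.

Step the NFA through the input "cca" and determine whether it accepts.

Answer: ACCEPT

Trace:
initial (ε-close {0}): {0,2,12}
'c' @ 1: {1,3,4,13}  [accepting]
'c' @ 2: {5,6,8,10}
'a' @ 3: {1,7,9}  [accepting]
after full input: {1,7,9}  (accept=1 in)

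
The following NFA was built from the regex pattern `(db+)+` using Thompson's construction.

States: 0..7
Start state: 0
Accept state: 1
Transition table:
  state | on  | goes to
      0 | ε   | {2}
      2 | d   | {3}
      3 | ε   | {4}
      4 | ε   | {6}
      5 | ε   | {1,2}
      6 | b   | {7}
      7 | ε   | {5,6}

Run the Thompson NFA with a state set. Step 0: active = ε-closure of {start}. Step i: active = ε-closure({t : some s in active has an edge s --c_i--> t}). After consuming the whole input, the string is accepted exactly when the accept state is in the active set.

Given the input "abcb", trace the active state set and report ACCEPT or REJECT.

start: ε-closure({0}) = {0,2}
'a' @ 1: {}  — no active states
rest 'bcb' ignored (set empty)
after full input: {}  (accept=1 not in)

Answer: REJECT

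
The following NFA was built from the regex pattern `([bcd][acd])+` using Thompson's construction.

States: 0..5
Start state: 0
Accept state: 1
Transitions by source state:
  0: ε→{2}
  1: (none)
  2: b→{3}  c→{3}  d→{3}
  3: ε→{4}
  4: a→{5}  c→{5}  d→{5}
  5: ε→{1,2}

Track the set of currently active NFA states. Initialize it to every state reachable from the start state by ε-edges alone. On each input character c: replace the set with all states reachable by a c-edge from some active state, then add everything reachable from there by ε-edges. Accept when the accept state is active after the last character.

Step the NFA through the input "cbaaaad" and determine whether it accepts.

Answer: REJECT

Derivation:
start: ε-closure({0}) = {0,2}
'c' @ 1: {3,4}
'b' @ 2: {}  — no active states
rest 'aaaad' ignored (set empty)
after full input: {}  (accept=1 not in)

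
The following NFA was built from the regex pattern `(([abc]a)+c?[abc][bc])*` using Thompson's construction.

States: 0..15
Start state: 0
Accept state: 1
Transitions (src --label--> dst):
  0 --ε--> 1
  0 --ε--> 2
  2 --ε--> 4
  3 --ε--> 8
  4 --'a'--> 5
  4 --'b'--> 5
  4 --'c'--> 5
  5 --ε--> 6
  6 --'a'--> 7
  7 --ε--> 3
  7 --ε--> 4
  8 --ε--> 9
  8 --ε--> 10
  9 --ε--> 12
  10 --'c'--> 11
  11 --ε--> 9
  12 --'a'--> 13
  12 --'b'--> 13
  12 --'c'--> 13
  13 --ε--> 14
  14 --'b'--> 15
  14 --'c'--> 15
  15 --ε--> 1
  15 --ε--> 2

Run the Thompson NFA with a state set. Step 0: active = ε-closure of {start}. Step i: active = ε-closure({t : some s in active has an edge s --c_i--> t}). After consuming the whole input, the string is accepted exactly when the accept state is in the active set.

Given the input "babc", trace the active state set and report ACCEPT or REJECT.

start: ε-closure({0}) = {0,1,2,4}
'b' @ 1: {5,6}
'a' @ 2: {3,4,7,8,9,10,12}
'b' @ 3: {5,6,13,14}
'c' @ 4: {1,2,4,15}  (accept∈set)
final: {1,2,4,15}; accept 1 in set

Answer: ACCEPT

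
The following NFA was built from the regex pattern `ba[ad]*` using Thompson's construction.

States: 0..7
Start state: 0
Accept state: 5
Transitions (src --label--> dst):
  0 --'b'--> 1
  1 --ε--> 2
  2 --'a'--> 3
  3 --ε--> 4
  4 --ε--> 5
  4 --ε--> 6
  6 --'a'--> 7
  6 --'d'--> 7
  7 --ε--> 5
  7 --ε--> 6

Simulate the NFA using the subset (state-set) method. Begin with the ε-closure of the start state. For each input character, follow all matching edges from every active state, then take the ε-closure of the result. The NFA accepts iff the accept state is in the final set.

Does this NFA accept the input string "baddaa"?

Answer: ACCEPT

Derivation:
start: ε-closure({0}) = {0}
'b' @ 1: {1,2}
'a' @ 2: {3,4,5,6}  ✓accept
'd' @ 3: {5,6,7}  ✓accept
'd' @ 4: {5,6,7}  ✓accept
'a' @ 5: {5,6,7}  ✓accept
'a' @ 6: {5,6,7}  ✓accept
final: {5,6,7}; accept 5 in set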